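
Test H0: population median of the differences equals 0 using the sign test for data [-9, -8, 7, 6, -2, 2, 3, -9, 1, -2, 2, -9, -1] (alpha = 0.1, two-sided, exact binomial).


Step 1: Discard zero differences. Original n = 13; n_eff = number of nonzero differences = 13.
Nonzero differences (with sign): -9, -8, +7, +6, -2, +2, +3, -9, +1, -2, +2, -9, -1
Step 2: Count signs: positive = 6, negative = 7.
Step 3: Under H0: P(positive) = 0.5, so the number of positives S ~ Bin(13, 0.5).
Step 4: Two-sided exact p-value = sum of Bin(13,0.5) probabilities at or below the observed probability = 1.000000.
Step 5: alpha = 0.1. fail to reject H0.

n_eff = 13, pos = 6, neg = 7, p = 1.000000, fail to reject H0.


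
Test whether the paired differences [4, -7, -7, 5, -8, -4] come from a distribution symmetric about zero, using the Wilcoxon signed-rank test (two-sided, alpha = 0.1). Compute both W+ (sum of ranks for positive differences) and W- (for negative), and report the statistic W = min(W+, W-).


Step 1: Drop any zero differences (none here) and take |d_i|.
|d| = [4, 7, 7, 5, 8, 4]
Step 2: Midrank |d_i| (ties get averaged ranks).
ranks: |4|->1.5, |7|->4.5, |7|->4.5, |5|->3, |8|->6, |4|->1.5
Step 3: Attach original signs; sum ranks with positive sign and with negative sign.
W+ = 1.5 + 3 = 4.5
W- = 4.5 + 4.5 + 6 + 1.5 = 16.5
(Check: W+ + W- = 21 should equal n(n+1)/2 = 21.)
Step 4: Test statistic W = min(W+, W-) = 4.5.
Step 5: Ties in |d|, so use the tie-corrected normal approximation.
        E[W] = n(n+1)/4 = 6*7/4 = 10.5.
        Tie groups: |d|=4 (t=2), |d|=7 (t=2); sum(t^3 - t) = 12.
        Var[W] = n(n+1)(2n+1)/24 - sum(t^3-t)/48 = 546/24 - 12/48 = 22.5.
        z = (W - E[W]) / sqrt(Var[W]) = (4.5 - 10.5) / 4.7434 = -1.2649.
        Two-sided p = 2*Phi(z) = 0.205903.
Step 6: alpha = 0.1. fail to reject H0.

W+ = 4.5, W- = 16.5, W = min = 4.5, p = 0.205903, fail to reject H0.


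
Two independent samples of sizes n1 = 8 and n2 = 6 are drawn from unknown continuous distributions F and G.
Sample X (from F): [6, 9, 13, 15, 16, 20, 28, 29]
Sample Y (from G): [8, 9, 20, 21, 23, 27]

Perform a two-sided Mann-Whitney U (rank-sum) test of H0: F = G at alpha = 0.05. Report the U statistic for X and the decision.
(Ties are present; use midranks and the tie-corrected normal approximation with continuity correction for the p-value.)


Step 1: Combine and sort all 14 observations; assign midranks.
sorted (value, group): (6,X), (8,Y), (9,X), (9,Y), (13,X), (15,X), (16,X), (20,X), (20,Y), (21,Y), (23,Y), (27,Y), (28,X), (29,X)
ranks: 6->1, 8->2, 9->3.5, 9->3.5, 13->5, 15->6, 16->7, 20->8.5, 20->8.5, 21->10, 23->11, 27->12, 28->13, 29->14
Step 2: Rank sum for X: R1 = 1 + 3.5 + 5 + 6 + 7 + 8.5 + 13 + 14 = 58.
Step 3: U_X = R1 - n1(n1+1)/2 = 58 - 8*9/2 = 58 - 36 = 22.
       U_Y = n1*n2 - U_X = 48 - 22 = 26.
Step 4: Ties are present, so use the tie-corrected normal approximation (with continuity correction) for the p-value.
Step 5: p-value = 0.846116; compare to alpha = 0.05. fail to reject H0.

U_X = 22, p = 0.846116, fail to reject H0 at alpha = 0.05.


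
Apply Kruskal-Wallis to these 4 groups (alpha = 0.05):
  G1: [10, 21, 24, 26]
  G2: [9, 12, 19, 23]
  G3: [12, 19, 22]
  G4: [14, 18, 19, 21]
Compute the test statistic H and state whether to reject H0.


Step 1: Combine all N = 15 observations and assign midranks.
sorted (value, group, rank): (9,G2,1), (10,G1,2), (12,G2,3.5), (12,G3,3.5), (14,G4,5), (18,G4,6), (19,G2,8), (19,G3,8), (19,G4,8), (21,G1,10.5), (21,G4,10.5), (22,G3,12), (23,G2,13), (24,G1,14), (26,G1,15)
Step 2: Sum ranks within each group.
R_1 = 41.5 (n_1 = 4)
R_2 = 25.5 (n_2 = 4)
R_3 = 23.5 (n_3 = 3)
R_4 = 29.5 (n_4 = 4)
Step 3: H = 12/(N(N+1)) * sum(R_i^2/n_i) - 3(N+1)
     = 12/(15*16) * (41.5^2/4 + 25.5^2/4 + 23.5^2/3 + 29.5^2/4) - 3*16
     = 0.050000 * 994.771 - 48
     = 1.738542.
Step 4: Ties present; correction factor C = 1 - 36/(15^3 - 15) = 0.989286. Corrected H = 1.738542 / 0.989286 = 1.757371.
Step 5: Under H0, H ~ chi^2(3); p-value = 0.624255.
Step 6: alpha = 0.05. fail to reject H0.

H = 1.7574, df = 3, p = 0.624255, fail to reject H0.


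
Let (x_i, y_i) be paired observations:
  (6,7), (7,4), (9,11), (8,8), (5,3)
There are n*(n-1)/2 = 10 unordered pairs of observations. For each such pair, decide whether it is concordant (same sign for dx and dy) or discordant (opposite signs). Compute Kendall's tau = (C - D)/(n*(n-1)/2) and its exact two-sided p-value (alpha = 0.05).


Step 1: Enumerate the 10 unordered pairs (i,j) with i<j and classify each by sign(x_j-x_i) * sign(y_j-y_i).
  (1,2):dx=+1,dy=-3->D; (1,3):dx=+3,dy=+4->C; (1,4):dx=+2,dy=+1->C; (1,5):dx=-1,dy=-4->C
  (2,3):dx=+2,dy=+7->C; (2,4):dx=+1,dy=+4->C; (2,5):dx=-2,dy=-1->C; (3,4):dx=-1,dy=-3->C
  (3,5):dx=-4,dy=-8->C; (4,5):dx=-3,dy=-5->C
Step 2: C = 9, D = 1, total pairs = 10.
Step 3: tau = (C - D)/(n(n-1)/2) = (9 - 1)/10 = 0.800000.
Step 4: Exact two-sided p-value (enumerate n! = 120 permutations of y under H0): p = 0.083333.
Step 5: alpha = 0.05. fail to reject H0.

tau_b = 0.8000 (C=9, D=1), p = 0.083333, fail to reject H0.


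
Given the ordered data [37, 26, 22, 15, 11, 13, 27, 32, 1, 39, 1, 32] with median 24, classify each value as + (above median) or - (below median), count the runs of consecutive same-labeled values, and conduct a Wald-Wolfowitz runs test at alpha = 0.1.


Step 1: Compute median = 24; label A = above, B = below.
Labels in order: AABBBBAABABA  (n_A = 6, n_B = 6)
Step 2: Count runs R = 7.
Step 3: Under H0 (random ordering), E[R] = 2*n_A*n_B/(n_A+n_B) + 1 = 2*6*6/12 + 1 = 7.0000.
        Var[R] = 2*n_A*n_B*(2*n_A*n_B - n_A - n_B) / ((n_A+n_B)^2 * (n_A+n_B-1)) = 4320/1584 = 2.7273.
        SD[R] = 1.6514.
Step 4: R = E[R], so z = 0 with no continuity correction.
Step 5: Two-sided p-value via normal approximation = 2*(1 - Phi(|z|)) = 1.000000.
Step 6: alpha = 0.1. fail to reject H0.

R = 7, z = 0.0000, p = 1.000000, fail to reject H0.


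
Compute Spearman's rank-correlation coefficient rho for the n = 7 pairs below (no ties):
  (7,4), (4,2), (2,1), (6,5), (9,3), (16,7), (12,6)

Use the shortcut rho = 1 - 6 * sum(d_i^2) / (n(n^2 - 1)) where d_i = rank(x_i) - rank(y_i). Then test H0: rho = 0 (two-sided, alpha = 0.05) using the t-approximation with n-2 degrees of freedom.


Step 1: Rank x and y separately (midranks; no ties here).
rank(x): 7->4, 4->2, 2->1, 6->3, 9->5, 16->7, 12->6
rank(y): 4->4, 2->2, 1->1, 5->5, 3->3, 7->7, 6->6
Step 2: d_i = R_x(i) - R_y(i); compute d_i^2.
  (4-4)^2=0, (2-2)^2=0, (1-1)^2=0, (3-5)^2=4, (5-3)^2=4, (7-7)^2=0, (6-6)^2=0
sum(d^2) = 8.
Step 3: rho = 1 - 6*8 / (7*(7^2 - 1)) = 1 - 48/336 = 0.857143.
Step 4: Under H0, t = rho * sqrt((n-2)/(1-rho^2)) = 3.7210 ~ t(5).
Step 5: Two-sided p-value from the t-distribution with 5 df = 0.013697.
Step 6: alpha = 0.05. reject H0.

rho = 0.8571, p = 0.013697, reject H0 at alpha = 0.05.


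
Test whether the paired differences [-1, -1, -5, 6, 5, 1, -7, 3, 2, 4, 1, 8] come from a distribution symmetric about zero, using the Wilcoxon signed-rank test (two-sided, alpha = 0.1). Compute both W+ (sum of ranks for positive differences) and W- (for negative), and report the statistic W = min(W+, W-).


Step 1: Drop any zero differences (none here) and take |d_i|.
|d| = [1, 1, 5, 6, 5, 1, 7, 3, 2, 4, 1, 8]
Step 2: Midrank |d_i| (ties get averaged ranks).
ranks: |1|->2.5, |1|->2.5, |5|->8.5, |6|->10, |5|->8.5, |1|->2.5, |7|->11, |3|->6, |2|->5, |4|->7, |1|->2.5, |8|->12
Step 3: Attach original signs; sum ranks with positive sign and with negative sign.
W+ = 10 + 8.5 + 2.5 + 6 + 5 + 7 + 2.5 + 12 = 53.5
W- = 2.5 + 2.5 + 8.5 + 11 = 24.5
(Check: W+ + W- = 78 should equal n(n+1)/2 = 78.)
Step 4: Test statistic W = min(W+, W-) = 24.5.
Step 5: Ties in |d|, so use the tie-corrected normal approximation.
        E[W] = n(n+1)/4 = 12*13/4 = 39.
        Tie groups: |d|=1 (t=4), |d|=5 (t=2); sum(t^3 - t) = 66.
        Var[W] = n(n+1)(2n+1)/24 - sum(t^3-t)/48 = 3900/24 - 66/48 = 161.125.
        z = (W - E[W]) / sqrt(Var[W]) = (24.5 - 39) / 12.6935 = -1.1423.
        Two-sided p = 2*Phi(z) = 0.253322.
Step 6: alpha = 0.1. fail to reject H0.

W+ = 53.5, W- = 24.5, W = min = 24.5, p = 0.253322, fail to reject H0.


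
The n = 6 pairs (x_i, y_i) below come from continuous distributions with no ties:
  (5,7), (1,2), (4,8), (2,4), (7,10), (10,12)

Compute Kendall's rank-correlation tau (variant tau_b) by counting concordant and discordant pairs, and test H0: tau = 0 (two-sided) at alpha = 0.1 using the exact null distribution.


Step 1: Enumerate the 15 unordered pairs (i,j) with i<j and classify each by sign(x_j-x_i) * sign(y_j-y_i).
  (1,2):dx=-4,dy=-5->C; (1,3):dx=-1,dy=+1->D; (1,4):dx=-3,dy=-3->C; (1,5):dx=+2,dy=+3->C
  (1,6):dx=+5,dy=+5->C; (2,3):dx=+3,dy=+6->C; (2,4):dx=+1,dy=+2->C; (2,5):dx=+6,dy=+8->C
  (2,6):dx=+9,dy=+10->C; (3,4):dx=-2,dy=-4->C; (3,5):dx=+3,dy=+2->C; (3,6):dx=+6,dy=+4->C
  (4,5):dx=+5,dy=+6->C; (4,6):dx=+8,dy=+8->C; (5,6):dx=+3,dy=+2->C
Step 2: C = 14, D = 1, total pairs = 15.
Step 3: tau = (C - D)/(n(n-1)/2) = (14 - 1)/15 = 0.866667.
Step 4: Exact two-sided p-value (enumerate n! = 720 permutations of y under H0): p = 0.016667.
Step 5: alpha = 0.1. reject H0.

tau_b = 0.8667 (C=14, D=1), p = 0.016667, reject H0.


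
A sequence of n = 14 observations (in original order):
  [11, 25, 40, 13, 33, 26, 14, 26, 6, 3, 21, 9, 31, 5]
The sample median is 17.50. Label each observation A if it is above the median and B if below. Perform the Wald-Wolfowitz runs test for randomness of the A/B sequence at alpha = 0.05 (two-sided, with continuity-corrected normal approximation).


Step 1: Compute median = 17.50; label A = above, B = below.
Labels in order: BAABAABABBABAB  (n_A = 7, n_B = 7)
Step 2: Count runs R = 11.
Step 3: Under H0 (random ordering), E[R] = 2*n_A*n_B/(n_A+n_B) + 1 = 2*7*7/14 + 1 = 8.0000.
        Var[R] = 2*n_A*n_B*(2*n_A*n_B - n_A - n_B) / ((n_A+n_B)^2 * (n_A+n_B-1)) = 8232/2548 = 3.2308.
        SD[R] = 1.7974.
Step 4: Continuity-corrected z = (R - 0.5 - E[R]) / SD[R] = (11 - 0.5 - 8.0000) / 1.7974 = 1.3909.
Step 5: Two-sided p-value via normal approximation = 2*(1 - Phi(|z|)) = 0.164264.
Step 6: alpha = 0.05. fail to reject H0.

R = 11, z = 1.3909, p = 0.164264, fail to reject H0.


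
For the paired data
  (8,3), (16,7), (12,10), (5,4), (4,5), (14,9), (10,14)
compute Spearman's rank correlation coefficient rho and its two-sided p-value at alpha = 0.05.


Step 1: Rank x and y separately (midranks; no ties here).
rank(x): 8->3, 16->7, 12->5, 5->2, 4->1, 14->6, 10->4
rank(y): 3->1, 7->4, 10->6, 4->2, 5->3, 9->5, 14->7
Step 2: d_i = R_x(i) - R_y(i); compute d_i^2.
  (3-1)^2=4, (7-4)^2=9, (5-6)^2=1, (2-2)^2=0, (1-3)^2=4, (6-5)^2=1, (4-7)^2=9
sum(d^2) = 28.
Step 3: rho = 1 - 6*28 / (7*(7^2 - 1)) = 1 - 168/336 = 0.500000.
Step 4: Under H0, t = rho * sqrt((n-2)/(1-rho^2)) = 1.2910 ~ t(5).
Step 5: Two-sided p-value from the t-distribution with 5 df = 0.253170.
Step 6: alpha = 0.05. fail to reject H0.

rho = 0.5000, p = 0.253170, fail to reject H0 at alpha = 0.05.


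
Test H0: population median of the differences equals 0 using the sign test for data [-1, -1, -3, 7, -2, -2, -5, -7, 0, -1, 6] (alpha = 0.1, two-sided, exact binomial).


Step 1: Discard zero differences. Original n = 11; n_eff = number of nonzero differences = 10.
Nonzero differences (with sign): -1, -1, -3, +7, -2, -2, -5, -7, -1, +6
Step 2: Count signs: positive = 2, negative = 8.
Step 3: Under H0: P(positive) = 0.5, so the number of positives S ~ Bin(10, 0.5).
Step 4: Two-sided exact p-value = sum of Bin(10,0.5) probabilities at or below the observed probability = 0.109375.
Step 5: alpha = 0.1. fail to reject H0.

n_eff = 10, pos = 2, neg = 8, p = 0.109375, fail to reject H0.


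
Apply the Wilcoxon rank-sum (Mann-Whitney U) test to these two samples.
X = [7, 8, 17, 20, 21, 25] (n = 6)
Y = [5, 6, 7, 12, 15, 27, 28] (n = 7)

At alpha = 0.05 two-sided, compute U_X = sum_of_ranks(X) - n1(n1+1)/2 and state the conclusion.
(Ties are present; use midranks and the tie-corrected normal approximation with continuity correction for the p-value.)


Step 1: Combine and sort all 13 observations; assign midranks.
sorted (value, group): (5,Y), (6,Y), (7,X), (7,Y), (8,X), (12,Y), (15,Y), (17,X), (20,X), (21,X), (25,X), (27,Y), (28,Y)
ranks: 5->1, 6->2, 7->3.5, 7->3.5, 8->5, 12->6, 15->7, 17->8, 20->9, 21->10, 25->11, 27->12, 28->13
Step 2: Rank sum for X: R1 = 3.5 + 5 + 8 + 9 + 10 + 11 = 46.5.
Step 3: U_X = R1 - n1(n1+1)/2 = 46.5 - 6*7/2 = 46.5 - 21 = 25.5.
       U_Y = n1*n2 - U_X = 42 - 25.5 = 16.5.
Step 4: Ties are present, so use the tie-corrected normal approximation (with continuity correction) for the p-value.
Step 5: p-value = 0.567176; compare to alpha = 0.05. fail to reject H0.

U_X = 25.5, p = 0.567176, fail to reject H0 at alpha = 0.05.


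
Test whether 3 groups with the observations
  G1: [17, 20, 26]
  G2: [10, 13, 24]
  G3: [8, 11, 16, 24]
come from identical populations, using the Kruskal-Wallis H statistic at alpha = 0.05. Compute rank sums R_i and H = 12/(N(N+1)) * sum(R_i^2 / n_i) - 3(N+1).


Step 1: Combine all N = 10 observations and assign midranks.
sorted (value, group, rank): (8,G3,1), (10,G2,2), (11,G3,3), (13,G2,4), (16,G3,5), (17,G1,6), (20,G1,7), (24,G2,8.5), (24,G3,8.5), (26,G1,10)
Step 2: Sum ranks within each group.
R_1 = 23 (n_1 = 3)
R_2 = 14.5 (n_2 = 3)
R_3 = 17.5 (n_3 = 4)
Step 3: H = 12/(N(N+1)) * sum(R_i^2/n_i) - 3(N+1)
     = 12/(10*11) * (23^2/3 + 14.5^2/3 + 17.5^2/4) - 3*11
     = 0.109091 * 322.979 - 33
     = 2.234091.
Step 4: Ties present; correction factor C = 1 - 6/(10^3 - 10) = 0.993939. Corrected H = 2.234091 / 0.993939 = 2.247713.
Step 5: Under H0, H ~ chi^2(2); p-value = 0.325024.
Step 6: alpha = 0.05. fail to reject H0.

H = 2.2477, df = 2, p = 0.325024, fail to reject H0.


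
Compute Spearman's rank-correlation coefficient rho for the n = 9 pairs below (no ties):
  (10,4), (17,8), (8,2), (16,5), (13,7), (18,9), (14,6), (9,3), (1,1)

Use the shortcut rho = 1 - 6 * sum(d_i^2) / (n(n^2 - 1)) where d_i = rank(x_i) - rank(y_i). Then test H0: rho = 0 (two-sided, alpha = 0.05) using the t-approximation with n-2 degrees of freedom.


Step 1: Rank x and y separately (midranks; no ties here).
rank(x): 10->4, 17->8, 8->2, 16->7, 13->5, 18->9, 14->6, 9->3, 1->1
rank(y): 4->4, 8->8, 2->2, 5->5, 7->7, 9->9, 6->6, 3->3, 1->1
Step 2: d_i = R_x(i) - R_y(i); compute d_i^2.
  (4-4)^2=0, (8-8)^2=0, (2-2)^2=0, (7-5)^2=4, (5-7)^2=4, (9-9)^2=0, (6-6)^2=0, (3-3)^2=0, (1-1)^2=0
sum(d^2) = 8.
Step 3: rho = 1 - 6*8 / (9*(9^2 - 1)) = 1 - 48/720 = 0.933333.
Step 4: Under H0, t = rho * sqrt((n-2)/(1-rho^2)) = 6.8783 ~ t(7).
Step 5: Two-sided p-value from the t-distribution with 7 df = 0.000236.
Step 6: alpha = 0.05. reject H0.

rho = 0.9333, p = 0.000236, reject H0 at alpha = 0.05.


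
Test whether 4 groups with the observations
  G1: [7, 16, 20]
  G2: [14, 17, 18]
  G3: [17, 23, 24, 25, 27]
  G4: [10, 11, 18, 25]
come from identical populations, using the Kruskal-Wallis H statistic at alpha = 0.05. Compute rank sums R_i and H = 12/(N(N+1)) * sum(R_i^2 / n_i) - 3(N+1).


Step 1: Combine all N = 15 observations and assign midranks.
sorted (value, group, rank): (7,G1,1), (10,G4,2), (11,G4,3), (14,G2,4), (16,G1,5), (17,G2,6.5), (17,G3,6.5), (18,G2,8.5), (18,G4,8.5), (20,G1,10), (23,G3,11), (24,G3,12), (25,G3,13.5), (25,G4,13.5), (27,G3,15)
Step 2: Sum ranks within each group.
R_1 = 16 (n_1 = 3)
R_2 = 19 (n_2 = 3)
R_3 = 58 (n_3 = 5)
R_4 = 27 (n_4 = 4)
Step 3: H = 12/(N(N+1)) * sum(R_i^2/n_i) - 3(N+1)
     = 12/(15*16) * (16^2/3 + 19^2/3 + 58^2/5 + 27^2/4) - 3*16
     = 0.050000 * 1060.72 - 48
     = 5.035833.
Step 4: Ties present; correction factor C = 1 - 18/(15^3 - 15) = 0.994643. Corrected H = 5.035833 / 0.994643 = 5.062956.
Step 5: Under H0, H ~ chi^2(3); p-value = 0.167245.
Step 6: alpha = 0.05. fail to reject H0.

H = 5.0630, df = 3, p = 0.167245, fail to reject H0.


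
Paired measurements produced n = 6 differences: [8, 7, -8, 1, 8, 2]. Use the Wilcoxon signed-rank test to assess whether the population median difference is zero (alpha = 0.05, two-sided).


Step 1: Drop any zero differences (none here) and take |d_i|.
|d| = [8, 7, 8, 1, 8, 2]
Step 2: Midrank |d_i| (ties get averaged ranks).
ranks: |8|->5, |7|->3, |8|->5, |1|->1, |8|->5, |2|->2
Step 3: Attach original signs; sum ranks with positive sign and with negative sign.
W+ = 5 + 3 + 1 + 5 + 2 = 16
W- = 5 = 5
(Check: W+ + W- = 21 should equal n(n+1)/2 = 21.)
Step 4: Test statistic W = min(W+, W-) = 5.
Step 5: Ties in |d|, so use the tie-corrected normal approximation.
        E[W] = n(n+1)/4 = 6*7/4 = 10.5.
        Tie groups: |d|=8 (t=3); sum(t^3 - t) = 24.
        Var[W] = n(n+1)(2n+1)/24 - sum(t^3-t)/48 = 546/24 - 24/48 = 22.25.
        z = (W - E[W]) / sqrt(Var[W]) = (5 - 10.5) / 4.7170 = -1.1660.
        Two-sided p = 2*Phi(z) = 0.243615.
Step 6: alpha = 0.05. fail to reject H0.

W+ = 16, W- = 5, W = min = 5, p = 0.243615, fail to reject H0.


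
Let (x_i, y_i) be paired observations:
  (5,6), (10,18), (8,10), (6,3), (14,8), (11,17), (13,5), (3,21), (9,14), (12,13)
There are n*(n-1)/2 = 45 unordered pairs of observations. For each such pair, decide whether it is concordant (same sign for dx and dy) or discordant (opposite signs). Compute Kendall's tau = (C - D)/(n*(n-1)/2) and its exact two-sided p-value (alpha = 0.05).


Step 1: Enumerate the 45 unordered pairs (i,j) with i<j and classify each by sign(x_j-x_i) * sign(y_j-y_i).
  (1,2):dx=+5,dy=+12->C; (1,3):dx=+3,dy=+4->C; (1,4):dx=+1,dy=-3->D; (1,5):dx=+9,dy=+2->C
  (1,6):dx=+6,dy=+11->C; (1,7):dx=+8,dy=-1->D; (1,8):dx=-2,dy=+15->D; (1,9):dx=+4,dy=+8->C
  (1,10):dx=+7,dy=+7->C; (2,3):dx=-2,dy=-8->C; (2,4):dx=-4,dy=-15->C; (2,5):dx=+4,dy=-10->D
  (2,6):dx=+1,dy=-1->D; (2,7):dx=+3,dy=-13->D; (2,8):dx=-7,dy=+3->D; (2,9):dx=-1,dy=-4->C
  (2,10):dx=+2,dy=-5->D; (3,4):dx=-2,dy=-7->C; (3,5):dx=+6,dy=-2->D; (3,6):dx=+3,dy=+7->C
  (3,7):dx=+5,dy=-5->D; (3,8):dx=-5,dy=+11->D; (3,9):dx=+1,dy=+4->C; (3,10):dx=+4,dy=+3->C
  (4,5):dx=+8,dy=+5->C; (4,6):dx=+5,dy=+14->C; (4,7):dx=+7,dy=+2->C; (4,8):dx=-3,dy=+18->D
  (4,9):dx=+3,dy=+11->C; (4,10):dx=+6,dy=+10->C; (5,6):dx=-3,dy=+9->D; (5,7):dx=-1,dy=-3->C
  (5,8):dx=-11,dy=+13->D; (5,9):dx=-5,dy=+6->D; (5,10):dx=-2,dy=+5->D; (6,7):dx=+2,dy=-12->D
  (6,8):dx=-8,dy=+4->D; (6,9):dx=-2,dy=-3->C; (6,10):dx=+1,dy=-4->D; (7,8):dx=-10,dy=+16->D
  (7,9):dx=-4,dy=+9->D; (7,10):dx=-1,dy=+8->D; (8,9):dx=+6,dy=-7->D; (8,10):dx=+9,dy=-8->D
  (9,10):dx=+3,dy=-1->D
Step 2: C = 20, D = 25, total pairs = 45.
Step 3: tau = (C - D)/(n(n-1)/2) = (20 - 25)/45 = -0.111111.
Step 4: Exact two-sided p-value (enumerate n! = 3628800 permutations of y under H0): p = 0.727490.
Step 5: alpha = 0.05. fail to reject H0.

tau_b = -0.1111 (C=20, D=25), p = 0.727490, fail to reject H0.


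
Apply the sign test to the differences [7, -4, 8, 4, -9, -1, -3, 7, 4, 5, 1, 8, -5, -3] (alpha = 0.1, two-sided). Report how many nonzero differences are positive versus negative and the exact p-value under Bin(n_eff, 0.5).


Step 1: Discard zero differences. Original n = 14; n_eff = number of nonzero differences = 14.
Nonzero differences (with sign): +7, -4, +8, +4, -9, -1, -3, +7, +4, +5, +1, +8, -5, -3
Step 2: Count signs: positive = 8, negative = 6.
Step 3: Under H0: P(positive) = 0.5, so the number of positives S ~ Bin(14, 0.5).
Step 4: Two-sided exact p-value = sum of Bin(14,0.5) probabilities at or below the observed probability = 0.790527.
Step 5: alpha = 0.1. fail to reject H0.

n_eff = 14, pos = 8, neg = 6, p = 0.790527, fail to reject H0.


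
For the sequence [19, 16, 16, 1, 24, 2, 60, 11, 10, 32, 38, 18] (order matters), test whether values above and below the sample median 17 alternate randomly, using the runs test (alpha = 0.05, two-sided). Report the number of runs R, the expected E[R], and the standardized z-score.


Step 1: Compute median = 17; label A = above, B = below.
Labels in order: ABBBABABBAAA  (n_A = 6, n_B = 6)
Step 2: Count runs R = 7.
Step 3: Under H0 (random ordering), E[R] = 2*n_A*n_B/(n_A+n_B) + 1 = 2*6*6/12 + 1 = 7.0000.
        Var[R] = 2*n_A*n_B*(2*n_A*n_B - n_A - n_B) / ((n_A+n_B)^2 * (n_A+n_B-1)) = 4320/1584 = 2.7273.
        SD[R] = 1.6514.
Step 4: R = E[R], so z = 0 with no continuity correction.
Step 5: Two-sided p-value via normal approximation = 2*(1 - Phi(|z|)) = 1.000000.
Step 6: alpha = 0.05. fail to reject H0.

R = 7, z = 0.0000, p = 1.000000, fail to reject H0.


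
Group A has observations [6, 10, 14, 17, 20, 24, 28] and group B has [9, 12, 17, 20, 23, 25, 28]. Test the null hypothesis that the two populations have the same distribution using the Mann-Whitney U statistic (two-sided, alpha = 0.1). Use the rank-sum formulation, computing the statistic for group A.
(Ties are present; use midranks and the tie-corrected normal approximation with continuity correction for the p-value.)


Step 1: Combine and sort all 14 observations; assign midranks.
sorted (value, group): (6,X), (9,Y), (10,X), (12,Y), (14,X), (17,X), (17,Y), (20,X), (20,Y), (23,Y), (24,X), (25,Y), (28,X), (28,Y)
ranks: 6->1, 9->2, 10->3, 12->4, 14->5, 17->6.5, 17->6.5, 20->8.5, 20->8.5, 23->10, 24->11, 25->12, 28->13.5, 28->13.5
Step 2: Rank sum for X: R1 = 1 + 3 + 5 + 6.5 + 8.5 + 11 + 13.5 = 48.5.
Step 3: U_X = R1 - n1(n1+1)/2 = 48.5 - 7*8/2 = 48.5 - 28 = 20.5.
       U_Y = n1*n2 - U_X = 49 - 20.5 = 28.5.
Step 4: Ties are present, so use the tie-corrected normal approximation (with continuity correction) for the p-value.
Step 5: p-value = 0.653652; compare to alpha = 0.1. fail to reject H0.

U_X = 20.5, p = 0.653652, fail to reject H0 at alpha = 0.1.


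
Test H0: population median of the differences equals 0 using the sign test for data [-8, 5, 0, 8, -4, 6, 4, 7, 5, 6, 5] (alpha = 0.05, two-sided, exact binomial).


Step 1: Discard zero differences. Original n = 11; n_eff = number of nonzero differences = 10.
Nonzero differences (with sign): -8, +5, +8, -4, +6, +4, +7, +5, +6, +5
Step 2: Count signs: positive = 8, negative = 2.
Step 3: Under H0: P(positive) = 0.5, so the number of positives S ~ Bin(10, 0.5).
Step 4: Two-sided exact p-value = sum of Bin(10,0.5) probabilities at or below the observed probability = 0.109375.
Step 5: alpha = 0.05. fail to reject H0.

n_eff = 10, pos = 8, neg = 2, p = 0.109375, fail to reject H0.


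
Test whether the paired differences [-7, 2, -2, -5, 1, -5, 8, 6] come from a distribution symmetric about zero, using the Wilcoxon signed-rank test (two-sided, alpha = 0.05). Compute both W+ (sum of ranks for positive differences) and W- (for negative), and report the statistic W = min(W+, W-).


Step 1: Drop any zero differences (none here) and take |d_i|.
|d| = [7, 2, 2, 5, 1, 5, 8, 6]
Step 2: Midrank |d_i| (ties get averaged ranks).
ranks: |7|->7, |2|->2.5, |2|->2.5, |5|->4.5, |1|->1, |5|->4.5, |8|->8, |6|->6
Step 3: Attach original signs; sum ranks with positive sign and with negative sign.
W+ = 2.5 + 1 + 8 + 6 = 17.5
W- = 7 + 2.5 + 4.5 + 4.5 = 18.5
(Check: W+ + W- = 36 should equal n(n+1)/2 = 36.)
Step 4: Test statistic W = min(W+, W-) = 17.5.
Step 5: Ties in |d|, so use the tie-corrected normal approximation.
        E[W] = n(n+1)/4 = 8*9/4 = 18.
        Tie groups: |d|=2 (t=2), |d|=5 (t=2); sum(t^3 - t) = 12.
        Var[W] = n(n+1)(2n+1)/24 - sum(t^3-t)/48 = 1224/24 - 12/48 = 50.75.
        z = (W - E[W]) / sqrt(Var[W]) = (17.5 - 18) / 7.1239 = -0.0702.
        Two-sided p = 2*Phi(z) = 0.944045.
Step 6: alpha = 0.05. fail to reject H0.

W+ = 17.5, W- = 18.5, W = min = 17.5, p = 0.944045, fail to reject H0.


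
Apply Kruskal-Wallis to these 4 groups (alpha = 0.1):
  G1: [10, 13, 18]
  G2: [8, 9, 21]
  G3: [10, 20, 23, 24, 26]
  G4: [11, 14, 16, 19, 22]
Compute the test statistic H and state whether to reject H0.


Step 1: Combine all N = 16 observations and assign midranks.
sorted (value, group, rank): (8,G2,1), (9,G2,2), (10,G1,3.5), (10,G3,3.5), (11,G4,5), (13,G1,6), (14,G4,7), (16,G4,8), (18,G1,9), (19,G4,10), (20,G3,11), (21,G2,12), (22,G4,13), (23,G3,14), (24,G3,15), (26,G3,16)
Step 2: Sum ranks within each group.
R_1 = 18.5 (n_1 = 3)
R_2 = 15 (n_2 = 3)
R_3 = 59.5 (n_3 = 5)
R_4 = 43 (n_4 = 5)
Step 3: H = 12/(N(N+1)) * sum(R_i^2/n_i) - 3(N+1)
     = 12/(16*17) * (18.5^2/3 + 15^2/3 + 59.5^2/5 + 43^2/5) - 3*17
     = 0.044118 * 1266.93 - 51
     = 4.894118.
Step 4: Ties present; correction factor C = 1 - 6/(16^3 - 16) = 0.998529. Corrected H = 4.894118 / 0.998529 = 4.901325.
Step 5: Under H0, H ~ chi^2(3); p-value = 0.179167.
Step 6: alpha = 0.1. fail to reject H0.

H = 4.9013, df = 3, p = 0.179167, fail to reject H0.


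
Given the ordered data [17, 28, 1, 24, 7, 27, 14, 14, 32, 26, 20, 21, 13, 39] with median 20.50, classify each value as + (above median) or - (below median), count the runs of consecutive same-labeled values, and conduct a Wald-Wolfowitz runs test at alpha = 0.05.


Step 1: Compute median = 20.50; label A = above, B = below.
Labels in order: BABABABBAABABA  (n_A = 7, n_B = 7)
Step 2: Count runs R = 12.
Step 3: Under H0 (random ordering), E[R] = 2*n_A*n_B/(n_A+n_B) + 1 = 2*7*7/14 + 1 = 8.0000.
        Var[R] = 2*n_A*n_B*(2*n_A*n_B - n_A - n_B) / ((n_A+n_B)^2 * (n_A+n_B-1)) = 8232/2548 = 3.2308.
        SD[R] = 1.7974.
Step 4: Continuity-corrected z = (R - 0.5 - E[R]) / SD[R] = (12 - 0.5 - 8.0000) / 1.7974 = 1.9472.
Step 5: Two-sided p-value via normal approximation = 2*(1 - Phi(|z|)) = 0.051508.
Step 6: alpha = 0.05. fail to reject H0.

R = 12, z = 1.9472, p = 0.051508, fail to reject H0.


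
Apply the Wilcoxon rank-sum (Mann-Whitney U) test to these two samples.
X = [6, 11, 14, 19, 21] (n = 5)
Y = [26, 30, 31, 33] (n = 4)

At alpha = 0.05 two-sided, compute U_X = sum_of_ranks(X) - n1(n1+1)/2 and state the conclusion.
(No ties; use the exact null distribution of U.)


Step 1: Combine and sort all 9 observations; assign midranks.
sorted (value, group): (6,X), (11,X), (14,X), (19,X), (21,X), (26,Y), (30,Y), (31,Y), (33,Y)
ranks: 6->1, 11->2, 14->3, 19->4, 21->5, 26->6, 30->7, 31->8, 33->9
Step 2: Rank sum for X: R1 = 1 + 2 + 3 + 4 + 5 = 15.
Step 3: U_X = R1 - n1(n1+1)/2 = 15 - 5*6/2 = 15 - 15 = 0.
       U_Y = n1*n2 - U_X = 20 - 0 = 20.
Step 4: No ties, so the exact null distribution of U (based on enumerating the C(9,5) = 126 equally likely rank assignments) gives the two-sided p-value.
Step 5: p-value = 0.015873; compare to alpha = 0.05. reject H0.

U_X = 0, p = 0.015873, reject H0 at alpha = 0.05.


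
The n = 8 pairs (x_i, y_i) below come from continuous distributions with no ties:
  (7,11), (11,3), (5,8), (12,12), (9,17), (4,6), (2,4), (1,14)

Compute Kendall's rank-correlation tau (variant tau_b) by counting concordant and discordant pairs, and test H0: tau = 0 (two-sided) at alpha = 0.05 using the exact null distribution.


Step 1: Enumerate the 28 unordered pairs (i,j) with i<j and classify each by sign(x_j-x_i) * sign(y_j-y_i).
  (1,2):dx=+4,dy=-8->D; (1,3):dx=-2,dy=-3->C; (1,4):dx=+5,dy=+1->C; (1,5):dx=+2,dy=+6->C
  (1,6):dx=-3,dy=-5->C; (1,7):dx=-5,dy=-7->C; (1,8):dx=-6,dy=+3->D; (2,3):dx=-6,dy=+5->D
  (2,4):dx=+1,dy=+9->C; (2,5):dx=-2,dy=+14->D; (2,6):dx=-7,dy=+3->D; (2,7):dx=-9,dy=+1->D
  (2,8):dx=-10,dy=+11->D; (3,4):dx=+7,dy=+4->C; (3,5):dx=+4,dy=+9->C; (3,6):dx=-1,dy=-2->C
  (3,7):dx=-3,dy=-4->C; (3,8):dx=-4,dy=+6->D; (4,5):dx=-3,dy=+5->D; (4,6):dx=-8,dy=-6->C
  (4,7):dx=-10,dy=-8->C; (4,8):dx=-11,dy=+2->D; (5,6):dx=-5,dy=-11->C; (5,7):dx=-7,dy=-13->C
  (5,8):dx=-8,dy=-3->C; (6,7):dx=-2,dy=-2->C; (6,8):dx=-3,dy=+8->D; (7,8):dx=-1,dy=+10->D
Step 2: C = 16, D = 12, total pairs = 28.
Step 3: tau = (C - D)/(n(n-1)/2) = (16 - 12)/28 = 0.142857.
Step 4: Exact two-sided p-value (enumerate n! = 40320 permutations of y under H0): p = 0.719544.
Step 5: alpha = 0.05. fail to reject H0.

tau_b = 0.1429 (C=16, D=12), p = 0.719544, fail to reject H0.


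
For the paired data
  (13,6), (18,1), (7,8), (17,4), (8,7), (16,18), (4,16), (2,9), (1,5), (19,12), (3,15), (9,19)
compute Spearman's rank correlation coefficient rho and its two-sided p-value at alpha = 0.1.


Step 1: Rank x and y separately (midranks; no ties here).
rank(x): 13->8, 18->11, 7->5, 17->10, 8->6, 16->9, 4->4, 2->2, 1->1, 19->12, 3->3, 9->7
rank(y): 6->4, 1->1, 8->6, 4->2, 7->5, 18->11, 16->10, 9->7, 5->3, 12->8, 15->9, 19->12
Step 2: d_i = R_x(i) - R_y(i); compute d_i^2.
  (8-4)^2=16, (11-1)^2=100, (5-6)^2=1, (10-2)^2=64, (6-5)^2=1, (9-11)^2=4, (4-10)^2=36, (2-7)^2=25, (1-3)^2=4, (12-8)^2=16, (3-9)^2=36, (7-12)^2=25
sum(d^2) = 328.
Step 3: rho = 1 - 6*328 / (12*(12^2 - 1)) = 1 - 1968/1716 = -0.146853.
Step 4: Under H0, t = rho * sqrt((n-2)/(1-rho^2)) = -0.4695 ~ t(10).
Step 5: Two-sided p-value from the t-distribution with 10 df = 0.648796.
Step 6: alpha = 0.1. fail to reject H0.

rho = -0.1469, p = 0.648796, fail to reject H0 at alpha = 0.1.


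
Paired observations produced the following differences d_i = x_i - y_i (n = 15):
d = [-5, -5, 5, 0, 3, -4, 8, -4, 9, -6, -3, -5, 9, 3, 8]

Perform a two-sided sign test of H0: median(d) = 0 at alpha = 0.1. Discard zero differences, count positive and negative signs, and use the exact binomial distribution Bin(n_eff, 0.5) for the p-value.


Step 1: Discard zero differences. Original n = 15; n_eff = number of nonzero differences = 14.
Nonzero differences (with sign): -5, -5, +5, +3, -4, +8, -4, +9, -6, -3, -5, +9, +3, +8
Step 2: Count signs: positive = 7, negative = 7.
Step 3: Under H0: P(positive) = 0.5, so the number of positives S ~ Bin(14, 0.5).
Step 4: Two-sided exact p-value = sum of Bin(14,0.5) probabilities at or below the observed probability = 1.000000.
Step 5: alpha = 0.1. fail to reject H0.

n_eff = 14, pos = 7, neg = 7, p = 1.000000, fail to reject H0.


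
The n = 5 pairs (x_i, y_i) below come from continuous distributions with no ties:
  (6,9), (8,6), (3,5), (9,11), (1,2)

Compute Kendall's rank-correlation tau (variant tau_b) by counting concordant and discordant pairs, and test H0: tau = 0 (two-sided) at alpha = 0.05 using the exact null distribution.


Step 1: Enumerate the 10 unordered pairs (i,j) with i<j and classify each by sign(x_j-x_i) * sign(y_j-y_i).
  (1,2):dx=+2,dy=-3->D; (1,3):dx=-3,dy=-4->C; (1,4):dx=+3,dy=+2->C; (1,5):dx=-5,dy=-7->C
  (2,3):dx=-5,dy=-1->C; (2,4):dx=+1,dy=+5->C; (2,5):dx=-7,dy=-4->C; (3,4):dx=+6,dy=+6->C
  (3,5):dx=-2,dy=-3->C; (4,5):dx=-8,dy=-9->C
Step 2: C = 9, D = 1, total pairs = 10.
Step 3: tau = (C - D)/(n(n-1)/2) = (9 - 1)/10 = 0.800000.
Step 4: Exact two-sided p-value (enumerate n! = 120 permutations of y under H0): p = 0.083333.
Step 5: alpha = 0.05. fail to reject H0.

tau_b = 0.8000 (C=9, D=1), p = 0.083333, fail to reject H0.


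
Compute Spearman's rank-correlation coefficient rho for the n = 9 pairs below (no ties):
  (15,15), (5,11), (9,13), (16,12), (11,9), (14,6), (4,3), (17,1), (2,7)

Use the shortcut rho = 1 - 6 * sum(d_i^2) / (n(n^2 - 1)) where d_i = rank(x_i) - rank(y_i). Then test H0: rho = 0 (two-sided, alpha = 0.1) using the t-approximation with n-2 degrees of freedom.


Step 1: Rank x and y separately (midranks; no ties here).
rank(x): 15->7, 5->3, 9->4, 16->8, 11->5, 14->6, 4->2, 17->9, 2->1
rank(y): 15->9, 11->6, 13->8, 12->7, 9->5, 6->3, 3->2, 1->1, 7->4
Step 2: d_i = R_x(i) - R_y(i); compute d_i^2.
  (7-9)^2=4, (3-6)^2=9, (4-8)^2=16, (8-7)^2=1, (5-5)^2=0, (6-3)^2=9, (2-2)^2=0, (9-1)^2=64, (1-4)^2=9
sum(d^2) = 112.
Step 3: rho = 1 - 6*112 / (9*(9^2 - 1)) = 1 - 672/720 = 0.066667.
Step 4: Under H0, t = rho * sqrt((n-2)/(1-rho^2)) = 0.1768 ~ t(7).
Step 5: Two-sided p-value from the t-distribution with 7 df = 0.864690.
Step 6: alpha = 0.1. fail to reject H0.

rho = 0.0667, p = 0.864690, fail to reject H0 at alpha = 0.1.


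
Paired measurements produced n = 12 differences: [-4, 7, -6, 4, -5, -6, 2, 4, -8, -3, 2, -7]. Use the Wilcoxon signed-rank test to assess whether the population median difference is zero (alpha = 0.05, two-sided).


Step 1: Drop any zero differences (none here) and take |d_i|.
|d| = [4, 7, 6, 4, 5, 6, 2, 4, 8, 3, 2, 7]
Step 2: Midrank |d_i| (ties get averaged ranks).
ranks: |4|->5, |7|->10.5, |6|->8.5, |4|->5, |5|->7, |6|->8.5, |2|->1.5, |4|->5, |8|->12, |3|->3, |2|->1.5, |7|->10.5
Step 3: Attach original signs; sum ranks with positive sign and with negative sign.
W+ = 10.5 + 5 + 1.5 + 5 + 1.5 = 23.5
W- = 5 + 8.5 + 7 + 8.5 + 12 + 3 + 10.5 = 54.5
(Check: W+ + W- = 78 should equal n(n+1)/2 = 78.)
Step 4: Test statistic W = min(W+, W-) = 23.5.
Step 5: Ties in |d|, so use the tie-corrected normal approximation.
        E[W] = n(n+1)/4 = 12*13/4 = 39.
        Tie groups: |d|=2 (t=2), |d|=4 (t=3), |d|=6 (t=2), |d|=7 (t=2); sum(t^3 - t) = 42.
        Var[W] = n(n+1)(2n+1)/24 - sum(t^3-t)/48 = 3900/24 - 42/48 = 161.625.
        z = (W - E[W]) / sqrt(Var[W]) = (23.5 - 39) / 12.7132 = -1.2192.
        Two-sided p = 2*Phi(z) = 0.222766.
Step 6: alpha = 0.05. fail to reject H0.

W+ = 23.5, W- = 54.5, W = min = 23.5, p = 0.222766, fail to reject H0.


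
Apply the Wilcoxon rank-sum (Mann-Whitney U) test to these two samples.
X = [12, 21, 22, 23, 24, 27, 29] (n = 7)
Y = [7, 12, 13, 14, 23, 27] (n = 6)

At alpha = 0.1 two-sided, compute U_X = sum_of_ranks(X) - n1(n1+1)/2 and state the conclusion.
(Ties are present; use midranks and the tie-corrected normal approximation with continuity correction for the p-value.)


Step 1: Combine and sort all 13 observations; assign midranks.
sorted (value, group): (7,Y), (12,X), (12,Y), (13,Y), (14,Y), (21,X), (22,X), (23,X), (23,Y), (24,X), (27,X), (27,Y), (29,X)
ranks: 7->1, 12->2.5, 12->2.5, 13->4, 14->5, 21->6, 22->7, 23->8.5, 23->8.5, 24->10, 27->11.5, 27->11.5, 29->13
Step 2: Rank sum for X: R1 = 2.5 + 6 + 7 + 8.5 + 10 + 11.5 + 13 = 58.5.
Step 3: U_X = R1 - n1(n1+1)/2 = 58.5 - 7*8/2 = 58.5 - 28 = 30.5.
       U_Y = n1*n2 - U_X = 42 - 30.5 = 11.5.
Step 4: Ties are present, so use the tie-corrected normal approximation (with continuity correction) for the p-value.
Step 5: p-value = 0.196688; compare to alpha = 0.1. fail to reject H0.

U_X = 30.5, p = 0.196688, fail to reject H0 at alpha = 0.1.


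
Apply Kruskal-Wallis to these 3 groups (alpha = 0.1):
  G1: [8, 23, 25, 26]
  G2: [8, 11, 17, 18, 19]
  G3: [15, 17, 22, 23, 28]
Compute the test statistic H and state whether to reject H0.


Step 1: Combine all N = 14 observations and assign midranks.
sorted (value, group, rank): (8,G1,1.5), (8,G2,1.5), (11,G2,3), (15,G3,4), (17,G2,5.5), (17,G3,5.5), (18,G2,7), (19,G2,8), (22,G3,9), (23,G1,10.5), (23,G3,10.5), (25,G1,12), (26,G1,13), (28,G3,14)
Step 2: Sum ranks within each group.
R_1 = 37 (n_1 = 4)
R_2 = 25 (n_2 = 5)
R_3 = 43 (n_3 = 5)
Step 3: H = 12/(N(N+1)) * sum(R_i^2/n_i) - 3(N+1)
     = 12/(14*15) * (37^2/4 + 25^2/5 + 43^2/5) - 3*15
     = 0.057143 * 837.05 - 45
     = 2.831429.
Step 4: Ties present; correction factor C = 1 - 18/(14^3 - 14) = 0.993407. Corrected H = 2.831429 / 0.993407 = 2.850221.
Step 5: Under H0, H ~ chi^2(2); p-value = 0.240482.
Step 6: alpha = 0.1. fail to reject H0.

H = 2.8502, df = 2, p = 0.240482, fail to reject H0.


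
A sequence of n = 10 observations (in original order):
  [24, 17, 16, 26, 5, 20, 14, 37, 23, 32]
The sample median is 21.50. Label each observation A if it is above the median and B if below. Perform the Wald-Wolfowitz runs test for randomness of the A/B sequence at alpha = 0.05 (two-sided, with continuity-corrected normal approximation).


Step 1: Compute median = 21.50; label A = above, B = below.
Labels in order: ABBABBBAAA  (n_A = 5, n_B = 5)
Step 2: Count runs R = 5.
Step 3: Under H0 (random ordering), E[R] = 2*n_A*n_B/(n_A+n_B) + 1 = 2*5*5/10 + 1 = 6.0000.
        Var[R] = 2*n_A*n_B*(2*n_A*n_B - n_A - n_B) / ((n_A+n_B)^2 * (n_A+n_B-1)) = 2000/900 = 2.2222.
        SD[R] = 1.4907.
Step 4: Continuity-corrected z = (R + 0.5 - E[R]) / SD[R] = (5 + 0.5 - 6.0000) / 1.4907 = -0.3354.
Step 5: Two-sided p-value via normal approximation = 2*(1 - Phi(|z|)) = 0.737316.
Step 6: alpha = 0.05. fail to reject H0.

R = 5, z = -0.3354, p = 0.737316, fail to reject H0.


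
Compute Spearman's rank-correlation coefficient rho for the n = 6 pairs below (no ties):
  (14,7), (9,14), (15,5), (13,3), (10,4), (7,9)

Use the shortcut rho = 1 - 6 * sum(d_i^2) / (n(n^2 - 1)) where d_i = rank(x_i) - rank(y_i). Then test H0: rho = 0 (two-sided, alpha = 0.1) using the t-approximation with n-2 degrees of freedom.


Step 1: Rank x and y separately (midranks; no ties here).
rank(x): 14->5, 9->2, 15->6, 13->4, 10->3, 7->1
rank(y): 7->4, 14->6, 5->3, 3->1, 4->2, 9->5
Step 2: d_i = R_x(i) - R_y(i); compute d_i^2.
  (5-4)^2=1, (2-6)^2=16, (6-3)^2=9, (4-1)^2=9, (3-2)^2=1, (1-5)^2=16
sum(d^2) = 52.
Step 3: rho = 1 - 6*52 / (6*(6^2 - 1)) = 1 - 312/210 = -0.485714.
Step 4: Under H0, t = rho * sqrt((n-2)/(1-rho^2)) = -1.1113 ~ t(4).
Step 5: Two-sided p-value from the t-distribution with 4 df = 0.328723.
Step 6: alpha = 0.1. fail to reject H0.

rho = -0.4857, p = 0.328723, fail to reject H0 at alpha = 0.1.


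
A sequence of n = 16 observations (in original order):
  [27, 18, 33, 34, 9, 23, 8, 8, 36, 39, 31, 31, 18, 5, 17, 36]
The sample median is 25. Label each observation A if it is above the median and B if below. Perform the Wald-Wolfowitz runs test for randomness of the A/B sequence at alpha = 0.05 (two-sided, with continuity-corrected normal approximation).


Step 1: Compute median = 25; label A = above, B = below.
Labels in order: ABAABBBBAAAABBBA  (n_A = 8, n_B = 8)
Step 2: Count runs R = 7.
Step 3: Under H0 (random ordering), E[R] = 2*n_A*n_B/(n_A+n_B) + 1 = 2*8*8/16 + 1 = 9.0000.
        Var[R] = 2*n_A*n_B*(2*n_A*n_B - n_A - n_B) / ((n_A+n_B)^2 * (n_A+n_B-1)) = 14336/3840 = 3.7333.
        SD[R] = 1.9322.
Step 4: Continuity-corrected z = (R + 0.5 - E[R]) / SD[R] = (7 + 0.5 - 9.0000) / 1.9322 = -0.7763.
Step 5: Two-sided p-value via normal approximation = 2*(1 - Phi(|z|)) = 0.437558.
Step 6: alpha = 0.05. fail to reject H0.

R = 7, z = -0.7763, p = 0.437558, fail to reject H0.


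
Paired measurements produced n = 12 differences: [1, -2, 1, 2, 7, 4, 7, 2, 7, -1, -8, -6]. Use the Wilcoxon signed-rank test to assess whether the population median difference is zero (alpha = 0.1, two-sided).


Step 1: Drop any zero differences (none here) and take |d_i|.
|d| = [1, 2, 1, 2, 7, 4, 7, 2, 7, 1, 8, 6]
Step 2: Midrank |d_i| (ties get averaged ranks).
ranks: |1|->2, |2|->5, |1|->2, |2|->5, |7|->10, |4|->7, |7|->10, |2|->5, |7|->10, |1|->2, |8|->12, |6|->8
Step 3: Attach original signs; sum ranks with positive sign and with negative sign.
W+ = 2 + 2 + 5 + 10 + 7 + 10 + 5 + 10 = 51
W- = 5 + 2 + 12 + 8 = 27
(Check: W+ + W- = 78 should equal n(n+1)/2 = 78.)
Step 4: Test statistic W = min(W+, W-) = 27.
Step 5: Ties in |d|, so use the tie-corrected normal approximation.
        E[W] = n(n+1)/4 = 12*13/4 = 39.
        Tie groups: |d|=1 (t=3), |d|=2 (t=3), |d|=7 (t=3); sum(t^3 - t) = 72.
        Var[W] = n(n+1)(2n+1)/24 - sum(t^3-t)/48 = 3900/24 - 72/48 = 161.
        z = (W - E[W]) / sqrt(Var[W]) = (27 - 39) / 12.6886 = -0.9457.
        Two-sided p = 2*Phi(z) = 0.344285.
Step 6: alpha = 0.1. fail to reject H0.

W+ = 51, W- = 27, W = min = 27, p = 0.344285, fail to reject H0.


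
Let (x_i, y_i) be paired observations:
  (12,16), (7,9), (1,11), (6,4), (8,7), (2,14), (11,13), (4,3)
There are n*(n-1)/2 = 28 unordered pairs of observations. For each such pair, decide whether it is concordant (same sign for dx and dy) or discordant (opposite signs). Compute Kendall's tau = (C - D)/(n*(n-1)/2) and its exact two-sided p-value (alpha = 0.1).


Step 1: Enumerate the 28 unordered pairs (i,j) with i<j and classify each by sign(x_j-x_i) * sign(y_j-y_i).
  (1,2):dx=-5,dy=-7->C; (1,3):dx=-11,dy=-5->C; (1,4):dx=-6,dy=-12->C; (1,5):dx=-4,dy=-9->C
  (1,6):dx=-10,dy=-2->C; (1,7):dx=-1,dy=-3->C; (1,8):dx=-8,dy=-13->C; (2,3):dx=-6,dy=+2->D
  (2,4):dx=-1,dy=-5->C; (2,5):dx=+1,dy=-2->D; (2,6):dx=-5,dy=+5->D; (2,7):dx=+4,dy=+4->C
  (2,8):dx=-3,dy=-6->C; (3,4):dx=+5,dy=-7->D; (3,5):dx=+7,dy=-4->D; (3,6):dx=+1,dy=+3->C
  (3,7):dx=+10,dy=+2->C; (3,8):dx=+3,dy=-8->D; (4,5):dx=+2,dy=+3->C; (4,6):dx=-4,dy=+10->D
  (4,7):dx=+5,dy=+9->C; (4,8):dx=-2,dy=-1->C; (5,6):dx=-6,dy=+7->D; (5,7):dx=+3,dy=+6->C
  (5,8):dx=-4,dy=-4->C; (6,7):dx=+9,dy=-1->D; (6,8):dx=+2,dy=-11->D; (7,8):dx=-7,dy=-10->C
Step 2: C = 18, D = 10, total pairs = 28.
Step 3: tau = (C - D)/(n(n-1)/2) = (18 - 10)/28 = 0.285714.
Step 4: Exact two-sided p-value (enumerate n! = 40320 permutations of y under H0): p = 0.398760.
Step 5: alpha = 0.1. fail to reject H0.

tau_b = 0.2857 (C=18, D=10), p = 0.398760, fail to reject H0.
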